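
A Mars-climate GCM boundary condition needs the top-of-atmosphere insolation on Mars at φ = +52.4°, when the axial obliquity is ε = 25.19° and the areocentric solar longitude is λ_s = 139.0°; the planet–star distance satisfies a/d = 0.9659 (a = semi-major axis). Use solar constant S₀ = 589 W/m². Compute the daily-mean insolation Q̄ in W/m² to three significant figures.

sin δ = sin 25.19° × sin 139.0° = 0.27923, so δ = +16.214°.
cos H₀ = −tan(+52.4°) tan(+16.214°) = -0.3776, H₀ = 1.9580 rad.
Bracket: H₀ sin φ sin δ + cos φ cos δ sin H₀ = 1.9580×0.79229×0.27923 + 0.61015×0.96022×0.92596 = 0.433171 + 0.542500 = 0.975671.
Inverse-square distance factor (a/d)² = 0.9659² = 0.932963.
Q̄ = (S₀/π) × 0.932963 × [bracket] = (589/π) × 0.932963 × 0.975671 = 170.7 W/m².

Q̄ ≈ 171 W/m²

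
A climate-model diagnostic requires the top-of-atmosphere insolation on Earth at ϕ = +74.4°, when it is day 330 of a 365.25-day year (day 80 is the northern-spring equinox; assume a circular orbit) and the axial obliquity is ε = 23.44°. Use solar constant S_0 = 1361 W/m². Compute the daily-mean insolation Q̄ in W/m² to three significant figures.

Q̄ ≈ 0.00 W/m²

Solar longitude: L_s = 360° × (330 − 80)/365.25 = 246.407°.
sin δ = sin 23.44° × sin 246.407° = -0.36454, so δ = -21.379°.
cos h₀ = −tan(+74.4°) tan(-21.379°) = 1.4021 ≥ 1 ⇒ polar night, h₀ = 0 and Q̄ = 0.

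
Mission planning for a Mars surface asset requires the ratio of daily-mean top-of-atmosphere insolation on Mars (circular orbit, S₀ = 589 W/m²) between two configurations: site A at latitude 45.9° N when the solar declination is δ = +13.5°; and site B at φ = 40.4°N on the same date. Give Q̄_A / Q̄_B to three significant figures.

— Configuration A (φ=+45.9°):
cos H₀ = −tan(+45.9°) tan(+13.500°) = -0.2477, H₀ = 1.8211 rad.
Bracket: H₀ sin φ sin δ + cos φ cos δ sin H₀ = 1.8211×0.71813×0.23345 + 0.69591×0.97237×0.96883 = 0.305303 + 0.655590 = 0.960893.
Q̄ = (S₀/π) × [bracket] = (589/π) × 0.960893 = 180.15 W/m².
— Configuration B (φ=+40.4°):
cos H₀ = −tan(+40.4°) tan(+13.500°) = -0.2043, H₀ = 1.7766 rad.
Bracket: H₀ sin φ sin δ + cos φ cos δ sin H₀ = 1.7766×0.64812×0.23345 + 0.76154×0.97237×0.97890 = 0.268806 + 0.724874 = 0.993680.
Q̄ = (S₀/π) × [bracket] = (589/π) × 0.993680 = 186.30 W/m².
Ratio Q̄_A / Q̄_B = 180.15 / 186.30 = 0.9670.

Q̄_A / Q̄_B ≈ 0.967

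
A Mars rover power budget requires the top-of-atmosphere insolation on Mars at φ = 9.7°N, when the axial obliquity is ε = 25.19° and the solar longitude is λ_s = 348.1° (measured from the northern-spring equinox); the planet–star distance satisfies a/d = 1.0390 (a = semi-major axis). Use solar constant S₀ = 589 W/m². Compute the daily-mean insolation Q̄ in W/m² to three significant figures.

Solar declination: sin δ = sin ε · sin λ_s = sin 25.19° × sin 348.1° = -0.08776, so δ = -5.035°.
cos H₀ = −tan(+9.7°) tan(-5.035°) = 0.0151, H₀ = 1.5557 rad.
Bracket: H₀ sin φ sin δ + cos φ cos δ sin H₀ = 1.5557×0.16849×-0.08776 + 0.98570×0.99614×0.99989 = -0.023004 + 0.981787 = 0.958783.
Inverse-square distance factor (a/d)² = 1.0390² = 1.079521.
Q̄ = (S₀/π) × 1.079521 × [bracket] = (589/π) × 1.079521 × 0.958783 = 194.1 W/m².

Q̄ ≈ 194 W/m²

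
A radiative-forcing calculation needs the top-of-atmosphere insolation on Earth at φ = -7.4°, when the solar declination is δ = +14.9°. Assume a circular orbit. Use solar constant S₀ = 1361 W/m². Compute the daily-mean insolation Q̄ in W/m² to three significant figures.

Q̄ ≈ 393 W/m²

cos H₀ = −tan(-7.4°) tan(+14.900°) = 0.0346, H₀ = 1.5362 rad.
Bracket: H₀ sin φ sin δ + cos φ cos δ sin H₀ = 1.5362×-0.12880×0.25713 + 0.99167×0.96638×0.99940 = -0.050876 + 0.957755 = 0.906879.
Q̄ = (S₀/π) × [bracket] = (1361/π) × 0.906879 = 392.9 W/m².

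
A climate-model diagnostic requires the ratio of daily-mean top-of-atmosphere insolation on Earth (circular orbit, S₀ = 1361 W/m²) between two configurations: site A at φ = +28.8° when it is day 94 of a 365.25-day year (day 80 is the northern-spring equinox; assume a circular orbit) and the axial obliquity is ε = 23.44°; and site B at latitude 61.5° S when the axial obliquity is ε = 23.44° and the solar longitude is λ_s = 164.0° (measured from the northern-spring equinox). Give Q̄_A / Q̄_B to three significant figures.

— Configuration A (φ=+28.8°):
Solar longitude: λ_s = 360° × (94 − 80)/365.25 = 13.799°.
sin δ = sin 23.44° × sin 13.799° = 0.09488, so δ = +5.444°.
cos H₀ = −tan(+28.8°) tan(+5.444°) = -0.0524, H₀ = 1.6232 rad.
Bracket: H₀ sin φ sin δ + cos φ cos δ sin H₀ = 1.6232×0.48175×0.09488 + 0.87631×0.99549×0.99863 = 0.074194 + 0.871163 = 0.945357.
Q̄ = (S₀/π) × [bracket] = (1361/π) × 0.945357 = 409.55 W/m².
— Configuration B (φ=-61.5°):
Solar declination: sin δ = sin ε · sin λ_s = sin 23.44° × sin 164.0° = 0.10965, so δ = +6.295°.
cos H₀ = −tan(-61.5°) tan(+6.295°) = 0.2032, H₀ = 1.3662 rad.
Bracket: H₀ sin φ sin δ + cos φ cos δ sin H₀ = 1.3662×-0.87882×0.10965 + 0.47716×0.99397×0.97914 = -0.131651 + 0.464389 = 0.332738.
Q̄ = (S₀/π) × [bracket] = (1361/π) × 0.332738 = 144.15 W/m².
Ratio Q̄_A / Q̄_B = 409.55 / 144.15 = 2.841.

Q̄_A / Q̄_B ≈ 2.84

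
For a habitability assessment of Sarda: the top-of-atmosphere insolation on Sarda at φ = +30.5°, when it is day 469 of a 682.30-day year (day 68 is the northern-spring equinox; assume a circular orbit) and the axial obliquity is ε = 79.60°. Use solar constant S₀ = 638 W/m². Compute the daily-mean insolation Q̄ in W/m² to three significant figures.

Q̄ ≈ 76.1 W/m²

Solar longitude: λ_s = 360° × (469 − 68)/682.30 = 211.578°.
sin δ = sin 79.60° × sin 211.578° = -0.51506, so δ = -31.002°.
cos H₀ = −tan(+30.5°) tan(-31.002°) = 0.3540, H₀ = 1.2090 rad.
Bracket: H₀ sin φ sin δ + cos φ cos δ sin H₀ = 1.2090×0.50754×-0.51506 + 0.86163×0.85715×0.93526 = -0.316049 + 0.690733 = 0.374684.
Q̄ = (S₀/π) × [bracket] = (638/π) × 0.374684 = 76.09 W/m².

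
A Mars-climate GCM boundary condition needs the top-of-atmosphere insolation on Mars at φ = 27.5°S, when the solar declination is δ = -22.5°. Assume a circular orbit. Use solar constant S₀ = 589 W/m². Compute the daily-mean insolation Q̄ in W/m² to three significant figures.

Q̄ ≈ 209 W/m²

cos H₀ = −tan(-27.5°) tan(-22.500°) = -0.2156, H₀ = 1.7881 rad.
Bracket: H₀ sin φ sin δ + cos φ cos δ sin H₀ = 1.7881×-0.46175×-0.38268 + 0.88701×0.92388×0.97648 = 0.315962 + 0.800216 = 1.116178.
Q̄ = (S₀/π) × [bracket] = (589/π) × 1.116178 = 209.3 W/m².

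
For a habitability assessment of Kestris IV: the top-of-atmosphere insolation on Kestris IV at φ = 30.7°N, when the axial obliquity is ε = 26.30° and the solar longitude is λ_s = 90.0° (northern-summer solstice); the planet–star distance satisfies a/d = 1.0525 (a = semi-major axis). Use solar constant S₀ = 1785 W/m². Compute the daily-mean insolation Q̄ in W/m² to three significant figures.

Solar declination: sin δ = sin ε · sin λ_s = sin 26.30° × sin 90.0° = 0.44307, so δ = +26.300°.
cos H₀ = −tan(+30.7°) tan(+26.300°) = -0.2935, H₀ = 1.8686 rad.
Bracket: H₀ sin φ sin δ + cos φ cos δ sin H₀ = 1.8686×0.51054×0.44307 + 0.85985×0.89649×0.95597 = 0.422687 + 0.736907 = 1.159594.
Inverse-square distance factor (a/d)² = 1.0525² = 1.107756.
Q̄ = (S₀/π) × 1.107756 × [bracket] = (1785/π) × 1.107756 × 1.159594 = 729.9 W/m².

Q̄ ≈ 730 W/m²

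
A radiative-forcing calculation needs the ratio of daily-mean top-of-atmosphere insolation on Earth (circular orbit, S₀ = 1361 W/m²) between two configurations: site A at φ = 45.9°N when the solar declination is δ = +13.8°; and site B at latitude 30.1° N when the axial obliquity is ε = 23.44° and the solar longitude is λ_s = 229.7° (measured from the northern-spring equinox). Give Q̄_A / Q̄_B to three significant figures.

— Configuration A (φ=+45.9°):
cos H₀ = −tan(+45.9°) tan(+13.800°) = -0.2535, H₀ = 1.8271 rad.
Bracket: H₀ sin φ sin δ + cos φ cos δ sin H₀ = 1.8271×0.71813×0.23853 + 0.69591×0.97113×0.96734 = 0.312974 + 0.653747 = 0.966721.
Q̄ = (S₀/π) × [bracket] = (1361/π) × 0.966721 = 418.80 W/m².
— Configuration B (φ=+30.1°):
Solar declination: sin δ = sin ε · sin λ_s = sin 23.44° × sin 229.7° = -0.30338, so δ = -17.661°.
cos H₀ = −tan(+30.1°) tan(-17.661°) = 0.1846, H₀ = 1.3852 rad.
Bracket: H₀ sin φ sin δ + cos φ cos δ sin H₀ = 1.3852×0.50151×-0.30338 + 0.86515×0.95287×0.98282 = -0.210756 + 0.810213 = 0.599457.
Q̄ = (S₀/π) × [bracket] = (1361/π) × 0.599457 = 259.70 W/m².
Ratio Q̄_A / Q̄_B = 418.80 / 259.70 = 1.613.

Q̄_A / Q̄_B ≈ 1.61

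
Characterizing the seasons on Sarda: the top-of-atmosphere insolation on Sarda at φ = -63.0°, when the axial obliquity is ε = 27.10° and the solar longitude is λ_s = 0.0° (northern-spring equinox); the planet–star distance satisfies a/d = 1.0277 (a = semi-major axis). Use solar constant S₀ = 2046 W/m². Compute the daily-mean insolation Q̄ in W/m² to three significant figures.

Q̄ ≈ 312 W/m²

Solar declination: sin δ = sin ε · sin λ_s = sin 27.10° × sin 0.0° = 0.00000, so δ = +0.000°.
cos H₀ = −tan(-63.0°) tan(+0.000°) = 0.0000, H₀ = 1.5708 rad.
Bracket: H₀ sin φ sin δ + cos φ cos δ sin H₀ = 1.5708×-0.89101×0.00000 + 0.45399×1.00000×1.00000 = -0.000000 + 0.453990 = 0.453990.
Inverse-square distance factor (a/d)² = 1.0277² = 1.056167.
Q̄ = (S₀/π) × 1.056167 × [bracket] = (2046/π) × 1.056167 × 0.453990 = 312.3 W/m².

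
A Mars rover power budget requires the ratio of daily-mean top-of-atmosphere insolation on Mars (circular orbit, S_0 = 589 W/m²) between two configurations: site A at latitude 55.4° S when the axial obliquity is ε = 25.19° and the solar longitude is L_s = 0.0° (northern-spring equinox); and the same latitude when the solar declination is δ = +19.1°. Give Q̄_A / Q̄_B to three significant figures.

Q̄_A / Q̄_B ≈ 3.11

— Configuration A (ϕ=-55.4°):
Solar declination: sin δ = sin ε · sin L_s = sin 25.19° × sin 0.0° = 0.00000, so δ = +0.000°.
cos h₀ = −tan(-55.4°) tan(+0.000°) = 0.0000, h₀ = 1.5708 rad.
Bracket: h₀ sin ϕ sin δ + cos ϕ cos δ sin h₀ = 1.5708×-0.82314×0.00000 + 0.56784×1.00000×1.00000 = -0.000000 + 0.567840 = 0.567840.
Q̄ = (S_0/π) × [bracket] = (589/π) × 0.567840 = 106.46 W/m².
— Configuration B (ϕ=-55.4°):
cos h₀ = −tan(-55.4°) tan(+19.100°) = 0.5020, h₀ = 1.0449 rad.
Bracket: h₀ sin ϕ sin δ + cos ϕ cos δ sin h₀ = 1.0449×-0.82314×0.32722 + 0.56784×0.94495×0.86489 = -0.281442 + 0.464083 = 0.182641.
Q̄ = (S_0/π) × [bracket] = (589/π) × 0.182641 = 34.242 W/m².
Ratio Q̄_A / Q̄_B = 106.46 / 34.242 = 3.109.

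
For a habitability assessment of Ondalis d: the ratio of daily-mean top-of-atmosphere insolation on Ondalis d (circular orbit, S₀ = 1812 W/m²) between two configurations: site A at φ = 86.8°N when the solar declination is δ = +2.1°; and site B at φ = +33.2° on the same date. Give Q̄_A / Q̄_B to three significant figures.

— Configuration A (φ=+86.8°):
cos H₀ = −tan(+86.8°) tan(+2.100°) = -0.6559, H₀ = 2.2861 rad.
Bracket: H₀ sin φ sin δ + cos φ cos δ sin H₀ = 2.2861×0.99844×0.03664 + 0.05582×0.99933×0.75488 = 0.083632 + 0.042109 = 0.125741.
Q̄ = (S₀/π) × [bracket] = (1812/π) × 0.125741 = 72.525 W/m².
— Configuration B (φ=+33.2°):
cos H₀ = −tan(+33.2°) tan(+2.100°) = -0.0240, H₀ = 1.5948 rad.
Bracket: H₀ sin φ sin δ + cos φ cos δ sin H₀ = 1.5948×0.54756×0.03664 + 0.83676×0.99933×0.99971 = 0.031996 + 0.835957 = 0.867953.
Q̄ = (S₀/π) × [bracket] = (1812/π) × 0.867953 = 500.62 W/m².
Ratio Q̄_A / Q̄_B = 72.525 / 500.62 = 0.1449.

Q̄_A / Q̄_B ≈ 0.145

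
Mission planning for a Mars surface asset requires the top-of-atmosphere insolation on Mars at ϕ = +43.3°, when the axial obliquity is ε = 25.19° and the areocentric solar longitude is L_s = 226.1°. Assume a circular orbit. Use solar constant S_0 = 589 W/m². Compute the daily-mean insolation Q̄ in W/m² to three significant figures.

Q̄ ≈ 74.0 W/m²

sin δ = sin 25.19° × sin 226.1° = -0.30668, so δ = -17.859°.
cos h₀ = −tan(+43.3°) tan(-17.859°) = 0.3036, h₀ = 1.2623 rad.
Bracket: h₀ sin ϕ sin δ + cos ϕ cos δ sin h₀ = 1.2623×0.68582×-0.30668 + 0.72777×0.95181×0.95279 = -0.265496 + 0.659996 = 0.394500.
Q̄ = (S_0/π) × [bracket] = (589/π) × 0.394500 = 73.96 W/m².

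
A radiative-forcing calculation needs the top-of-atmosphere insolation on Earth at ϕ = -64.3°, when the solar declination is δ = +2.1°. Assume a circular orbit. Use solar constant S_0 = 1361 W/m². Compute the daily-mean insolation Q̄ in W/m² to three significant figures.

cos h₀ = −tan(-64.3°) tan(+2.100°) = 0.0762, h₀ = 1.4945 rad.
Bracket: h₀ sin ϕ sin δ + cos ϕ cos δ sin h₀ = 1.4945×-0.90108×0.03664 + 0.43366×0.99933×0.99709 = -0.049342 + 0.432108 = 0.382766.
Q̄ = (S_0/π) × [bracket] = (1361/π) × 0.382766 = 165.8 W/m².

Q̄ ≈ 166 W/m²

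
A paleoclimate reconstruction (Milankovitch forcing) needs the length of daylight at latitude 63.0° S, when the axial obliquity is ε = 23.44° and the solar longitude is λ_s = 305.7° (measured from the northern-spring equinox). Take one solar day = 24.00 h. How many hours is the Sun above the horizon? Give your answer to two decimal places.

Solar declination: sin δ = sin ε · sin λ_s = sin 23.44° × sin 305.7° = -0.32304, so δ = -18.847°.
cos H₀ = −tan φ · tan δ = −tan(-63.0°) × tan(-18.847°) = -0.6699, so H₀ = 2.3049 rad = 132.06°.
Daylight = 2H₀/(2π) × 24.00 h = (2.3049/π) × 24.00 = 17.61 h.

17.61 h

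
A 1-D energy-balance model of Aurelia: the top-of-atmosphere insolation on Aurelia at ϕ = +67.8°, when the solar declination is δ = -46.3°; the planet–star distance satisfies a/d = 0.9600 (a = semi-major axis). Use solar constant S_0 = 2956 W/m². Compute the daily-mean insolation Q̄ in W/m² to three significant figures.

Q̄ ≈ 0.00 W/m²

cos h₀ = −tan(+67.8°) tan(-46.300°) = 2.5642 ≥ 1 ⇒ polar night, h₀ = 0 and Q̄ = 0.
Inverse-square distance factor (a/d)² = 0.9600² = 0.921600.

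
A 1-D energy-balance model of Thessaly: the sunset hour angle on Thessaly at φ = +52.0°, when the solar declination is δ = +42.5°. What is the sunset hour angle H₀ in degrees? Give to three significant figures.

Sunrise equation: cos H₀ = −tan φ · tan δ = -1.1729 ≤ −1, so the host star never sets (polar day) and H₀ = π.

H₀ = 180°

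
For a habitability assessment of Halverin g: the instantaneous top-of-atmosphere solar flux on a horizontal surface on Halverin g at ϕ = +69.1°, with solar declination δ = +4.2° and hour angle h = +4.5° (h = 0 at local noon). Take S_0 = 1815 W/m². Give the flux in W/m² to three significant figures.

cos θ_z = sin ϕ sin δ + cos ϕ cos δ cos h = 0.068419 + 0.354683 = 0.423102.
Flux = S_0 · cos θ_z = 1815 × 0.423102 = 767.9 W/m².

768 W/m²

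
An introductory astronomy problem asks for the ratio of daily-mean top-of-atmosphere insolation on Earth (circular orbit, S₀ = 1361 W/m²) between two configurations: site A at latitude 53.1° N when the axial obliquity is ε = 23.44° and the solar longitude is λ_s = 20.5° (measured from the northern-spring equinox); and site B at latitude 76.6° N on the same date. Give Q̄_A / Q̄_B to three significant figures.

— Configuration A (φ=+53.1°):
Solar declination: sin δ = sin ε · sin λ_s = sin 23.44° × sin 20.5° = 0.13931, so δ = +8.008°.
cos H₀ = −tan(+53.1°) tan(+8.008°) = -0.1874, H₀ = 1.7593 rad.
Bracket: H₀ sin φ sin δ + cos φ cos δ sin H₀ = 1.7593×0.79968×0.13931 + 0.60042×0.99025×0.98229 = 0.195992 + 0.584036 = 0.780028.
Q̄ = (S₀/π) × [bracket] = (1361/π) × 0.780028 = 337.92 W/m².
— Configuration B (φ=+76.6°):
cos H₀ = −tan(+76.6°) tan(+8.008°) = -0.5905, H₀ = 2.2025 rad.
Bracket: H₀ sin φ sin δ + cos φ cos δ sin H₀ = 2.2025×0.97278×0.13931 + 0.23175×0.99025×0.80703 = 0.298478 + 0.185206 = 0.483684.
Q̄ = (S₀/π) × [bracket] = (1361/π) × 0.483684 = 209.54 W/m².
Ratio Q̄_A / Q̄_B = 337.92 / 209.54 = 1.613.

Q̄_A / Q̄_B ≈ 1.61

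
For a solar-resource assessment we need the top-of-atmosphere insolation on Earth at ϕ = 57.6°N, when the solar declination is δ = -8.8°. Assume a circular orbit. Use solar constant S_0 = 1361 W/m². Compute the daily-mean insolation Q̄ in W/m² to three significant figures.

cos h₀ = −tan(+57.6°) tan(-8.800°) = 0.2439, h₀ = 1.3244 rad.
Bracket: h₀ sin ϕ sin δ + cos ϕ cos δ sin h₀ = 1.3244×0.84433×-0.15299 + 0.53583×0.98823×0.96979 = -0.171078 + 0.513526 = 0.342448.
Q̄ = (S_0/π) × [bracket] = (1361/π) × 0.342448 = 148.4 W/m².

Q̄ ≈ 148 W/m²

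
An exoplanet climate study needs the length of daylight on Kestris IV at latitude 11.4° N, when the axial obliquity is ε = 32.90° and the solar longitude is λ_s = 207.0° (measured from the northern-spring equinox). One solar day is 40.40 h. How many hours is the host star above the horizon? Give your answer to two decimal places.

Solar declination: sin δ = sin ε · sin λ_s = sin 32.90° × sin 207.0° = -0.24660, so δ = -14.276°.
cos H₀ = −tan φ · tan δ = −tan(+11.4°) × tan(-14.276°) = 0.0513, so H₀ = 1.5195 rad = 87.06°.
Daylight = 2H₀/(2π) × 40.40 h = (1.5195/π) × 40.40 = 19.54 h.

19.54 h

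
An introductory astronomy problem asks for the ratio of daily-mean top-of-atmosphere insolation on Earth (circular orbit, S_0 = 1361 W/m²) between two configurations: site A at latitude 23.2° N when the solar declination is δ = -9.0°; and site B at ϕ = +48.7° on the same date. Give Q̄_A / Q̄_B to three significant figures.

Q̄_A / Q̄_B ≈ 1.70

— Configuration A (ϕ=+23.2°):
cos h₀ = −tan(+23.2°) tan(-9.000°) = 0.0679, h₀ = 1.5029 rad.
Bracket: h₀ sin ϕ sin δ + cos ϕ cos δ sin h₀ = 1.5029×0.39394×-0.15643 + 0.91914×0.98769×0.99769 = -0.092615 + 0.905728 = 0.813113.
Q̄ = (S_0/π) × [bracket] = (1361/π) × 0.813113 = 352.26 W/m².
— Configuration B (ϕ=+48.7°):
cos h₀ = −tan(+48.7°) tan(-9.000°) = 0.1803, h₀ = 1.3895 rad.
Bracket: h₀ sin ϕ sin δ + cos ϕ cos δ sin h₀ = 1.3895×0.75126×-0.15643 + 0.66000×0.98769×0.98361 = -0.163293 + 0.641191 = 0.477898.
Q̄ = (S_0/π) × [bracket] = (1361/π) × 0.477898 = 207.03 W/m².
Ratio Q̄_A / Q̄_B = 352.26 / 207.03 = 1.701.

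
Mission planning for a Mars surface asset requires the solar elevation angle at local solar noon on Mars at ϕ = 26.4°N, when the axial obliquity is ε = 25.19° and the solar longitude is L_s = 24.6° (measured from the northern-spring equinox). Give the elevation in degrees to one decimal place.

73.8°

Solar declination: sin δ = sin ε · sin L_s = sin 25.19° × sin 24.6° = 0.17718, so δ = +10.205°.
At local noon the hour angle is zero, so the zenith angle equals |ϕ − δ| = |+26.4° − (+10.205°)| = 16.195°.
Elevation = 90° − 16.195° = 73.8°.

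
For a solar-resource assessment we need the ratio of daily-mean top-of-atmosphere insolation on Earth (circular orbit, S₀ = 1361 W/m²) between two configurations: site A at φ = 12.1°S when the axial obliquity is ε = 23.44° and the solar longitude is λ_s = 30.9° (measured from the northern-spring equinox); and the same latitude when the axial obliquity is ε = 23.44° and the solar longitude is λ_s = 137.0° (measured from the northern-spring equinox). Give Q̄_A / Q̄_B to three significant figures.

— Configuration A (φ=-12.1°):
Solar declination: sin δ = sin ε · sin λ_s = sin 23.44° × sin 30.9° = 0.20428, so δ = +11.787°.
cos H₀ = −tan(-12.1°) tan(+11.787°) = 0.0447, H₀ = 1.5260 rad.
Bracket: H₀ sin φ sin δ + cos φ cos δ sin H₀ = 1.5260×-0.20962×0.20428 + 0.97778×0.97891×0.99900 = -0.065345 + 0.956201 = 0.890856.
Q̄ = (S₀/π) × [bracket] = (1361/π) × 0.890856 = 385.94 W/m².
— Configuration B (φ=-12.1°):
Solar declination: sin δ = sin ε · sin λ_s = sin 23.44° × sin 137.0° = 0.27129, so δ = +15.741°.
cos H₀ = −tan(-12.1°) tan(+15.741°) = 0.0604, H₀ = 1.5103 rad.
Bracket: H₀ sin φ sin δ + cos φ cos δ sin H₀ = 1.5103×-0.20962×0.27129 + 0.97778×0.96250×0.99817 = -0.085887 + 0.939391 = 0.853504.
Q̄ = (S₀/π) × [bracket] = (1361/π) × 0.853504 = 369.75 W/m².
Ratio Q̄_A / Q̄_B = 385.94 / 369.75 = 1.044.

Q̄_A / Q̄_B ≈ 1.04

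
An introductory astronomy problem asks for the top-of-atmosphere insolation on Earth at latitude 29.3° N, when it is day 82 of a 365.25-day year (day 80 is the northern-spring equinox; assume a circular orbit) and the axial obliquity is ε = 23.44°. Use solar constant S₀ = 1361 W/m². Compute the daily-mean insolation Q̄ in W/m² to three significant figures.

Q̄ ≈ 382 W/m²

Solar longitude: λ_s = 360° × (82 − 80)/365.25 = 1.971°.
sin δ = sin 23.44° × sin 1.971° = 0.01368, so δ = +0.784°.
cos H₀ = −tan(+29.3°) tan(+0.784°) = -0.0077, H₀ = 1.5785 rad.
Bracket: H₀ sin φ sin δ + cos φ cos δ sin H₀ = 1.5785×0.48938×0.01368 + 0.87207×0.99991×0.99997 = 0.010568 + 0.871965 = 0.882533.
Q̄ = (S₀/π) × [bracket] = (1361/π) × 0.882533 = 382.3 W/m².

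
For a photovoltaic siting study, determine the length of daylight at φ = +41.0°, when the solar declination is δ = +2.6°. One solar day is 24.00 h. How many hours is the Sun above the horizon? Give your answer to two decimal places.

12.30 h

cos H₀ = −tan φ · tan δ = −tan(+41.0°) × tan(+2.600°) = -0.0395, so H₀ = 1.6103 rad = 92.26°.
Daylight = 2H₀/(2π) × 24.00 h = (1.6103/π) × 24.00 = 12.30 h.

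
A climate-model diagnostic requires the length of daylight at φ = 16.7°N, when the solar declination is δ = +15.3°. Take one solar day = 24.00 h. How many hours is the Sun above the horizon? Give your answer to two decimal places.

cos H₀ = −tan φ · tan δ = −tan(+16.7°) × tan(+15.300°) = -0.0821, so H₀ = 1.6530 rad = 94.71°.
Daylight = 2H₀/(2π) × 24.00 h = (1.6530/π) × 24.00 = 12.63 h.

12.63 h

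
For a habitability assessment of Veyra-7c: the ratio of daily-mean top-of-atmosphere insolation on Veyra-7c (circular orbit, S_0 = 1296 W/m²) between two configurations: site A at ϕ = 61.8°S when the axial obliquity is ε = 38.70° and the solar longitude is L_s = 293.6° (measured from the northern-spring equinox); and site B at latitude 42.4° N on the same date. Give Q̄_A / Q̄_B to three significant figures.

Q̄_A / Q̄_B ≈ 12.5

— Configuration A (ϕ=-61.8°):
Solar declination: sin δ = sin ε · sin L_s = sin 38.70° × sin 293.6° = -0.57295, so δ = -34.956°.
cos h₀ = −tan(-61.8°) tan(-34.956°) = -1.3038 ≤ −1 ⇒ polar day, h₀ = π.
Bracket: h₀ sin ϕ sin δ + cos ϕ cos δ sin h₀ = 3.1416×-0.88130×-0.57295 + 0.47255×0.81959×0.00000 = 1.586322 + 0.000000 = 1.586322.
Q̄ = (S_0/π) × [bracket] = (1296/π) × 1.586322 = 654.40 W/m².
— Configuration B (ϕ=+42.4°):
cos h₀ = −tan(+42.4°) tan(-34.956°) = 0.6383, h₀ = 0.8785 rad.
Bracket: h₀ sin ϕ sin δ + cos ϕ cos δ sin h₀ = 0.8785×0.67430×-0.57295 + 0.73846×0.81959×0.76976 = -0.339400 + 0.465885 = 0.126485.
Q̄ = (S_0/π) × [bracket] = (1296/π) × 0.126485 = 52.179 W/m².
Ratio Q̄_A / Q̄_B = 654.40 / 52.179 = 12.54.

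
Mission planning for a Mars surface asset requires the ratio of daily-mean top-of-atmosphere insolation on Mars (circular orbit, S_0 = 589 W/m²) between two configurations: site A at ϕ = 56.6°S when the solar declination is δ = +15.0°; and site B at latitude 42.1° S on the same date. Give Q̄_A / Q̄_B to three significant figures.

— Configuration A (ϕ=-56.6°):
cos h₀ = −tan(-56.6°) tan(+15.000°) = 0.4064, h₀ = 1.1523 rad.
Bracket: h₀ sin ϕ sin δ + cos ϕ cos δ sin h₀ = 1.1523×-0.83485×0.25882 + 0.55048×0.96593×0.91371 = -0.248984 + 0.485843 = 0.236859.
Q̄ = (S_0/π) × [bracket] = (589/π) × 0.236859 = 44.407 W/m².
— Configuration B (ϕ=-42.1°):
cos h₀ = −tan(-42.1°) tan(+15.000°) = 0.2421, h₀ = 1.3263 rad.
Bracket: h₀ sin ϕ sin δ + cos ϕ cos δ sin h₀ = 1.3263×-0.67043×0.25882 + 0.74198×0.96593×0.97025 = -0.230140 + 0.695379 = 0.465239.
Q̄ = (S_0/π) × [bracket] = (589/π) × 0.465239 = 87.225 W/m².
Ratio Q̄_A / Q̄_B = 44.407 / 87.225 = 0.5091.

Q̄_A / Q̄_B ≈ 0.509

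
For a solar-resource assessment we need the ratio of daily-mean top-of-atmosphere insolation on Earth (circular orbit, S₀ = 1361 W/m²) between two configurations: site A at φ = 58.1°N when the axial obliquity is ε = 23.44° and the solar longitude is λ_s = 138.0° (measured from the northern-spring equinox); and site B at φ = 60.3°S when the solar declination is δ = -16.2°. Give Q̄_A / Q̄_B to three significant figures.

— Configuration A (φ=+58.1°):
Solar declination: sin δ = sin ε · sin λ_s = sin 23.44° × sin 138.0° = 0.26617, so δ = +15.437°.
cos H₀ = −tan(+58.1°) tan(+15.437°) = -0.4436, H₀ = 2.0304 rad.
Bracket: H₀ sin φ sin δ + cos φ cos δ sin H₀ = 2.0304×0.84897×0.26617 + 0.52844×0.96393×0.89621 = 0.458810 + 0.456511 = 0.915321.
Q̄ = (S₀/π) × [bracket] = (1361/π) × 0.915321 = 396.54 W/m².
— Configuration B (φ=-60.3°):
cos H₀ = −tan(-60.3°) tan(-16.200°) = -0.5093, H₀ = 2.1052 rad.
Bracket: H₀ sin φ sin δ + cos φ cos δ sin H₀ = 2.1052×-0.86863×-0.27899 + 0.49546×0.96029×0.86056 = 0.510172 + 0.409442 = 0.919614.
Q̄ = (S₀/π) × [bracket] = (1361/π) × 0.919614 = 398.39 W/m².
Ratio Q̄_A / Q̄_B = 396.54 / 398.39 = 0.9954.

Q̄_A / Q̄_B ≈ 0.995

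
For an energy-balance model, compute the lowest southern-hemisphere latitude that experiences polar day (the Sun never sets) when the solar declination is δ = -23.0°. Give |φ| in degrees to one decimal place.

|φ| = 67.0°

Polar day requires cos H₀ = −tan φ tan δ ≤ −1, i.e. tan φ tan δ ≥ 1.
The boundary is |tan φ| · |tan δ| = 1, so |φ| = 90° − |δ| = 90° − 23.0° = 67.0° in the southern hemisphere.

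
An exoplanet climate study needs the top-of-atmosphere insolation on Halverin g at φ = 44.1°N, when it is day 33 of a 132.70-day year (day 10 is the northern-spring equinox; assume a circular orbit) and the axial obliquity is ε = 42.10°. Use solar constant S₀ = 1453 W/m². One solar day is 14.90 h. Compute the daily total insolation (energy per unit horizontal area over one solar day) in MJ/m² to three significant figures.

Solar longitude: λ_s = 360° × (33 − 10)/132.70 = 62.396°.
sin δ = sin 42.10° × sin 62.396° = 0.59411, so δ = +36.450°.
cos H₀ = −tan(+44.1°) tan(+36.450°) = -0.7158, H₀ = 2.3685 rad.
Bracket: H₀ sin φ sin δ + cos φ cos δ sin H₀ = 2.3685×0.69591×0.59411 + 0.71813×0.80438×0.69835 = 0.979249 + 0.403401 = 1.382650.
Q̄ = (S₀/π) × [bracket] = (1453/π) × 1.382650 = 639.48 W/m².
Daily total = Q̄ × 14.90 h × 3600 s/h = 639.48 × 14.90 × 3600 / 10⁶ = 34.30 MJ/m².

34.3 MJ/m²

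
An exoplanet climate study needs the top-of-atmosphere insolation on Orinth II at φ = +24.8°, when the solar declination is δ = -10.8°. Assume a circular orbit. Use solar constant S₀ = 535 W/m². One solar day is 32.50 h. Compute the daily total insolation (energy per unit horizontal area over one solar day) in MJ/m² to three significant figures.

cos H₀ = −tan(+24.8°) tan(-10.800°) = 0.0881, H₀ = 1.4825 rad.
Bracket: H₀ sin φ sin δ + cos φ cos δ sin H₀ = 1.4825×0.41945×-0.18738 + 0.90778×0.98229×0.99611 = -0.116519 + 0.888234 = 0.771715.
Q̄ = (S₀/π) × [bracket] = (535/π) × 0.771715 = 131.42 W/m².
Daily total = Q̄ × 32.50 h × 3600 s/h = 131.42 × 32.50 × 3600 / 10⁶ = 15.38 MJ/m².

15.4 MJ/m²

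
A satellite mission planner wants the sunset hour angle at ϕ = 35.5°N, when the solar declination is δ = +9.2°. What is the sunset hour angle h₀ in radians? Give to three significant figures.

cos h₀ = −tan ϕ · tan δ = −tan(+35.5°) × tan(+9.200°) = -0.1155, so h₀ = 1.6866 rad = 96.63°.

h₀ = 1.69 rad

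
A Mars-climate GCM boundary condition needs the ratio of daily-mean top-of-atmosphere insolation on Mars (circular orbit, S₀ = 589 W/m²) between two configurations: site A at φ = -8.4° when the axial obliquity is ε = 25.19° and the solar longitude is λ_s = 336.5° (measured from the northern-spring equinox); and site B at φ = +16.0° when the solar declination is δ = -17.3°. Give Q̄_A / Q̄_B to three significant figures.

Q̄_A / Q̄_B ≈ 1.28

— Configuration A (φ=-8.4°):
Solar declination: sin δ = sin ε · sin λ_s = sin 25.19° × sin 336.5° = -0.16972, so δ = -9.771°.
cos H₀ = −tan(-8.4°) tan(-9.771°) = -0.0254, H₀ = 1.5962 rad.
Bracket: H₀ sin φ sin δ + cos φ cos δ sin H₀ = 1.5962×-0.14608×-0.16972 + 0.98927×0.98549×0.99968 = 0.039574 + 0.974604 = 1.014178.
Q̄ = (S₀/π) × [bracket] = (589/π) × 1.014178 = 190.14 W/m².
— Configuration B (φ=+16.0°):
cos H₀ = −tan(+16.0°) tan(-17.300°) = 0.0893, H₀ = 1.4814 rad.
Bracket: H₀ sin φ sin δ + cos φ cos δ sin H₀ = 1.4814×0.27564×-0.29737 + 0.96126×0.95476×0.99600 = -0.121426 + 0.914102 = 0.792676.
Q̄ = (S₀/π) × [bracket] = (589/π) × 0.792676 = 148.61 W/m².
Ratio Q̄_A / Q̄_B = 190.14 / 148.61 = 1.279.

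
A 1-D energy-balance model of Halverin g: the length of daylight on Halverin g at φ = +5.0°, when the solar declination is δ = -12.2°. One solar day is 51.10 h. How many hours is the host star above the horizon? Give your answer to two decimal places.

25.24 h

cos H₀ = −tan φ · tan δ = −tan(+5.0°) × tan(-12.200°) = 0.0189, so H₀ = 1.5519 rad = 88.92°.
Daylight = 2H₀/(2π) × 51.10 h = (1.5519/π) × 51.10 = 25.24 h.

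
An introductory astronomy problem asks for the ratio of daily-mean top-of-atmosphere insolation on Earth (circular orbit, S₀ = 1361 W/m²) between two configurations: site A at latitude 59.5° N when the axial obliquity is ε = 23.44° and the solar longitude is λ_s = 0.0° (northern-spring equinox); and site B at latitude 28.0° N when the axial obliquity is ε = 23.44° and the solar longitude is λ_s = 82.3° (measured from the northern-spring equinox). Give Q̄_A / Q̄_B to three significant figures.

— Configuration A (φ=+59.5°):
Solar declination: sin δ = sin ε · sin λ_s = sin 23.44° × sin 0.0° = 0.00000, so δ = +0.000°.
cos H₀ = −tan(+59.5°) tan(+0.000°) = -0.0000, H₀ = 1.5708 rad.
Bracket: H₀ sin φ sin δ + cos φ cos δ sin H₀ = 1.5708×0.86163×0.00000 + 0.50754×1.00000×1.00000 = 0.000000 + 0.507540 = 0.507540.
Q̄ = (S₀/π) × [bracket] = (1361/π) × 0.507540 = 219.88 W/m².
— Configuration B (φ=+28.0°):
Solar declination: sin δ = sin ε · sin λ_s = sin 23.44° × sin 82.3° = 0.39420, so δ = +23.216°.
cos H₀ = −tan(+28.0°) tan(+23.216°) = -0.2281, H₀ = 1.8009 rad.
Bracket: H₀ sin φ sin δ + cos φ cos δ sin H₀ = 1.8009×0.46947×0.39420 + 0.88295×0.91902×0.97364 = 0.333284 + 0.790059 = 1.123343.
Q̄ = (S₀/π) × [bracket] = (1361/π) × 1.123343 = 486.65 W/m².
Ratio Q̄_A / Q̄_B = 219.88 / 486.65 = 0.4518.

Q̄_A / Q̄_B ≈ 0.452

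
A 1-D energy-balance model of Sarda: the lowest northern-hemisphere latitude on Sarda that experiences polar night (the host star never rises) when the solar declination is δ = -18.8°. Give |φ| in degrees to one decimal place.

|φ| = 71.2°

Polar night requires cos H₀ = −tan φ tan δ ≥ 1, i.e. tan φ tan δ ≤ −1.
The boundary is |tan φ| · |tan δ| = 1, so |φ| = 90° − |δ| = 90° − 18.8° = 71.2° in the northern hemisphere.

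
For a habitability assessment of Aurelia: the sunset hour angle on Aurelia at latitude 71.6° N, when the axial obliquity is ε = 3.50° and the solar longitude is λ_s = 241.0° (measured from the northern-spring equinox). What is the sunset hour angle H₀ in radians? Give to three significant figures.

H₀ = 1.41 rad

Solar declination: sin δ = sin ε · sin λ_s = sin 3.50° × sin 241.0° = -0.05339, so δ = -3.061°.
cos H₀ = −tan φ · tan δ = −tan(+71.6°) × tan(-3.061°) = 0.1607, so H₀ = 1.4094 rad = 80.75°.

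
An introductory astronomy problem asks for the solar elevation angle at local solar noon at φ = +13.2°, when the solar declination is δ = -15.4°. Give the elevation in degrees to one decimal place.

61.4°

At local noon the hour angle is zero, so the zenith angle equals |φ − δ| = |+13.2° − (-15.400°)| = 28.600°.
Elevation = 90° − 28.600° = 61.4°.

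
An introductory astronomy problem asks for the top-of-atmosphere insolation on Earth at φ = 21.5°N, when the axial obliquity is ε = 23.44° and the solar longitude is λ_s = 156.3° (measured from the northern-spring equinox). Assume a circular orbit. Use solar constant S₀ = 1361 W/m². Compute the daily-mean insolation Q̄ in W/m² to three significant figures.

Solar declination: sin δ = sin ε · sin λ_s = sin 23.44° × sin 156.3° = 0.15989, so δ = +9.201°.
cos H₀ = −tan(+21.5°) tan(+9.201°) = -0.0638, H₀ = 1.6346 rad.
Bracket: H₀ sin φ sin δ + cos φ cos δ sin H₀ = 1.6346×0.36650×0.15989 + 0.93042×0.98713×0.99796 = 0.095787 + 0.916572 = 1.012359.
Q̄ = (S₀/π) × [bracket] = (1361/π) × 1.012359 = 438.6 W/m².

Q̄ ≈ 439 W/m²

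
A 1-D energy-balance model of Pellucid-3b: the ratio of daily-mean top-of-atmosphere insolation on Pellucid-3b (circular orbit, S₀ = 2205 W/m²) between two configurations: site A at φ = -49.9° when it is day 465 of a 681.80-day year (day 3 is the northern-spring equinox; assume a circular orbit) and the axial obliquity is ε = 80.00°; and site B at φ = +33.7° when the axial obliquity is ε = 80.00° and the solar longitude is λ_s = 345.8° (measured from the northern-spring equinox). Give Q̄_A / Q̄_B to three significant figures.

— Configuration A (φ=-49.9°):
Solar longitude: λ_s = 360° × (465 − 3)/681.80 = 243.943°.
sin δ = sin 80.00° × sin 243.943° = -0.88471, so δ = -62.215°.
cos H₀ = −tan(-49.9°) tan(-62.215°) = -2.2538 ≤ −1 ⇒ polar day, H₀ = π.
Bracket: H₀ sin φ sin δ + cos φ cos δ sin H₀ = 3.1416×-0.76492×-0.88471 + 0.64412×0.46615×0.00000 = 2.126022 + 0.000000 = 2.126022.
Q̄ = (S₀/π) × [bracket] = (2205/π) × 2.126022 = 1492.2 W/m².
— Configuration B (φ=+33.7°):
Solar declination: sin δ = sin ε · sin λ_s = sin 80.00° × sin 345.8° = -0.24158, so δ = -13.980°.
cos H₀ = −tan(+33.7°) tan(-13.980°) = 0.1660, H₀ = 1.4040 rad.
Bracket: H₀ sin φ sin δ + cos φ cos δ sin H₀ = 1.4040×0.55484×-0.24158 + 0.83195×0.97038×0.98612 = -0.188190 + 0.796102 = 0.607912.
Q̄ = (S₀/π) × [bracket] = (2205/π) × 0.607912 = 426.68 W/m².
Ratio Q̄_A / Q̄_B = 1492.2 / 426.68 = 3.497.

Q̄_A / Q̄_B ≈ 3.50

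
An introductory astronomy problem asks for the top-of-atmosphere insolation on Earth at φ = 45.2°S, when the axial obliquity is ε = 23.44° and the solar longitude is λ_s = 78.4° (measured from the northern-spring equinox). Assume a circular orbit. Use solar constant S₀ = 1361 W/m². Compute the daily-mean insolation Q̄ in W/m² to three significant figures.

Solar declination: sin δ = sin ε · sin λ_s = sin 23.44° × sin 78.4° = 0.38966, so δ = +22.934°.
cos H₀ = −tan(-45.2°) tan(+22.934°) = 0.4261, H₀ = 1.1307 rad.
Bracket: H₀ sin φ sin δ + cos φ cos δ sin H₀ = 1.1307×-0.70957×0.38966 + 0.70463×0.92096×0.90469 = -0.312628 + 0.587086 = 0.274458.
Q̄ = (S₀/π) × [bracket] = (1361/π) × 0.274458 = 118.9 W/m².

Q̄ ≈ 119 W/m²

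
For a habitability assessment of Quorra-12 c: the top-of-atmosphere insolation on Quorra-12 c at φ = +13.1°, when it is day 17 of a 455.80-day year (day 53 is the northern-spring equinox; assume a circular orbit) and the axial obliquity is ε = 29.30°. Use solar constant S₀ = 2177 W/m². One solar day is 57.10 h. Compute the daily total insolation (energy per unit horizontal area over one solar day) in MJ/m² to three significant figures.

Solar longitude: λ_s = 360° × (17 − 53)/455.80 = -28.434°, i.e. -28.434° + 360° = 331.566°.
sin δ = sin 29.30° × sin 331.566° = -0.23301, so δ = -13.475°.
cos H₀ = −tan(+13.1°) tan(-13.475°) = 0.0558, H₀ = 1.5150 rad.
Bracket: H₀ sin φ sin δ + cos φ cos δ sin H₀ = 1.5150×0.22665×-0.23301 + 0.97398×0.97247×0.99844 = -0.080010 + 0.945689 = 0.865679.
Q̄ = (S₀/π) × [bracket] = (2177/π) × 0.865679 = 599.88 W/m².
Daily total = Q̄ × 57.10 h × 3600 s/h = 599.88 × 57.10 × 3600 / 10⁶ = 123.3 MJ/m².

123 MJ/m²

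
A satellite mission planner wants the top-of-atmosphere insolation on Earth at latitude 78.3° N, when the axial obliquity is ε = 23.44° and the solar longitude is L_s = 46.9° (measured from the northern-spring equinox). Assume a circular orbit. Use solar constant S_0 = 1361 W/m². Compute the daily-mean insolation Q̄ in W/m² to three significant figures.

Solar declination: sin δ = sin ε · sin L_s = sin 23.44° × sin 46.9° = 0.29045, so δ = +16.885°.
cos h₀ = −tan(+78.3°) tan(+16.885°) = -1.4657 ≤ −1 ⇒ polar day, h₀ = π.
Bracket: h₀ sin ϕ sin δ + cos ϕ cos δ sin h₀ = 3.1416×0.97922×0.29045 + 0.20279×0.95689×0.00000 = 0.893516 + 0.000000 = 0.893516.
Q̄ = (S_0/π) × [bracket] = (1361/π) × 0.893516 = 387.1 W/m².

Q̄ ≈ 387 W/m²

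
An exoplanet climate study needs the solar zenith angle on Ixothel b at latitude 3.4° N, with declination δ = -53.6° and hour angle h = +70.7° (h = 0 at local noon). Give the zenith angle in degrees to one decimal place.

θ_z = 81.5°

cos θ_z = sin φ sin δ + cos φ cos δ cos h = -0.047735 + 0.195788 = 0.148053.
θ_z = arccos(0.148053) = 81.5°.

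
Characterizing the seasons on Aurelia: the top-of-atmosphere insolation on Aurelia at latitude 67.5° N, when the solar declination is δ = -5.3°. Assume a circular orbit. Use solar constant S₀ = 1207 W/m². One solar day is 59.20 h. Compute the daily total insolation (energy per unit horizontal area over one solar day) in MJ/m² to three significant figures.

cos H₀ = −tan(+67.5°) tan(-5.300°) = 0.2240, H₀ = 1.3449 rad.
Bracket: H₀ sin φ sin δ + cos φ cos δ sin H₀ = 1.3449×0.92388×-0.09237 + 0.38268×0.99572×0.97460 = -0.114772 + 0.371364 = 0.256592.
Q̄ = (S₀/π) × [bracket] = (1207/π) × 0.256592 = 98.583 W/m².
Daily total = Q̄ × 59.20 h × 3600 s/h = 98.583 × 59.20 × 3600 / 10⁶ = 21.01 MJ/m².

21.0 MJ/m²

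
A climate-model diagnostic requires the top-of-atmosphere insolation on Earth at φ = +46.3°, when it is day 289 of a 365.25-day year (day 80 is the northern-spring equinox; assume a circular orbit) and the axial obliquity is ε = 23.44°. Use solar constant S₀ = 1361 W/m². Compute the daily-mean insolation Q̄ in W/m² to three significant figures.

Q̄ ≈ 214 W/m²

Solar longitude: λ_s = 360° × (289 − 80)/365.25 = 205.996°.
sin δ = sin 23.44° × sin 205.996° = -0.17435, so δ = -10.041°.
cos H₀ = −tan(+46.3°) tan(-10.041°) = 0.1853, H₀ = 1.3844 rad.
Bracket: H₀ sin φ sin δ + cos φ cos δ sin H₀ = 1.3844×0.72297×-0.17435 + 0.69088×0.98468×0.98268 = -0.174503 + 0.668513 = 0.494010.
Q̄ = (S₀/π) × [bracket] = (1361/π) × 0.494010 = 214.0 W/m².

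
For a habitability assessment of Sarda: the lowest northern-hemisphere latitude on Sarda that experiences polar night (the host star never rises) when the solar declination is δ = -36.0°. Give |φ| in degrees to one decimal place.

|φ| = 54.0°

Polar night requires cos H₀ = −tan φ tan δ ≥ 1, i.e. tan φ tan δ ≤ −1.
The boundary is |tan φ| · |tan δ| = 1, so |φ| = 90° − |δ| = 90° − 36.0° = 54.0° in the northern hemisphere.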